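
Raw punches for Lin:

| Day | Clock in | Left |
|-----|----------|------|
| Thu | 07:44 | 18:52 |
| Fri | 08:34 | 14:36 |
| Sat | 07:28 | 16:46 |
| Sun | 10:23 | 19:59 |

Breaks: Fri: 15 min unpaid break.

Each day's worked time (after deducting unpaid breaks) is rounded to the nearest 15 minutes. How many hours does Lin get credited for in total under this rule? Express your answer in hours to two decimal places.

35.75 hours

Thu: 07:44–18:52 = 11 h 8 min → rounds to 11 h 15 min
Fri: 08:34–14:36 = 6 h 2 min − 15 min = 5 h 47 min → rounds to 5 h 45 min
Sat: 07:28–16:46 = 9 h 18 min → rounds to 9 h 15 min
Sun: 10:23–19:59 = 9 h 36 min → rounds to 9 h 30 min
Total credited: 35 h 45 min.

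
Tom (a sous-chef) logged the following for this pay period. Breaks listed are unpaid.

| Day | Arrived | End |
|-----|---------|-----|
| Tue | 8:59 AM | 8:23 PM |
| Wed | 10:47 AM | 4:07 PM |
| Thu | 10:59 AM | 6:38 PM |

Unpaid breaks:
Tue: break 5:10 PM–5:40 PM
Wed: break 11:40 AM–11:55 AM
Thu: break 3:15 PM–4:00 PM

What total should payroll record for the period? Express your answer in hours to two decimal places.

Tue: 8:59 AM–8:23 PM = 11 h 24 min; less 30 min break → 10 h 54 min
Wed: 10:47 AM–4:07 PM = 5 h 20 min; less 15 min break → 5 h 5 min
Thu: 10:59 AM–6:38 PM = 7 h 39 min; less 45 min break → 6 h 54 min
Total: 10 h 54 min + 5 h 5 min + 6 h 54 min = 22 h 53 min.

22.88 hours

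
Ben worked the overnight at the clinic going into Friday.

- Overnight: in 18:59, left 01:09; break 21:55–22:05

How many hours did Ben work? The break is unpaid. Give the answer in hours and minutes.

6 h 0 min

Overnight: 18:59 → midnight = 5 h 1 min; midnight → 01:09 = 1 h 9 min; span 6 h 10 min; less 10 min break → 6 h 0 min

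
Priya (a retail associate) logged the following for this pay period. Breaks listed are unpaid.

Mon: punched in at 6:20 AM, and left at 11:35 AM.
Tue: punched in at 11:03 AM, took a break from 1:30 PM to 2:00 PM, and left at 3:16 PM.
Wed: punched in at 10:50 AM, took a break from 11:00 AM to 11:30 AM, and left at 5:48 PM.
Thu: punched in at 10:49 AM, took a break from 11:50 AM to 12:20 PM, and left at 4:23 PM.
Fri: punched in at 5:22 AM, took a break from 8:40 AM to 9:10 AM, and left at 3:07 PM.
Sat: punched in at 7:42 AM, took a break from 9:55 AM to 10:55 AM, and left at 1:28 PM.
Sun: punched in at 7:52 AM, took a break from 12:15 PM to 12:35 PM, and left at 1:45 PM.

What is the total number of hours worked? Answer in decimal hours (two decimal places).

Mon: 6:20 AM–11:35 AM = 5 h 15 min
Tue: 11:03 AM–3:16 PM = 4 h 13 min; less 30 min break → 3 h 43 min
Wed: 10:50 AM–5:48 PM = 6 h 58 min; less 30 min break → 6 h 28 min
Thu: 10:49 AM–4:23 PM = 5 h 34 min; less 30 min break → 5 h 4 min
Fri: 5:22 AM–3:07 PM = 9 h 45 min; less 30 min break → 9 h 15 min
Sat: 7:42 AM–1:28 PM = 5 h 46 min; less 60 min break → 4 h 46 min
Sun: 7:52 AM–1:45 PM = 5 h 53 min; less 20 min break → 5 h 33 min
Total: 5 h 15 min + 3 h 43 min + 6 h 28 min + 5 h 4 min + 9 h 15 min + 4 h 46 min + 5 h 33 min = 40 h 4 min.

40.07 hours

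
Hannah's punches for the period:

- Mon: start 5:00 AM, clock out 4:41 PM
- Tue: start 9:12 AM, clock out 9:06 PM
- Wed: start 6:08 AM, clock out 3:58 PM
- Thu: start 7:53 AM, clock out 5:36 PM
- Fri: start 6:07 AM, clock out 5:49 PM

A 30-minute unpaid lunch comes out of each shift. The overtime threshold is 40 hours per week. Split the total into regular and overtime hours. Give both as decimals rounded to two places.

Regular 40.00 hours, overtime 12.33 hours

Mon: 5:00 AM–4:41 PM = 11 h 41 min; less 30 min break → 11 h 11 min
Tue: 9:12 AM–9:06 PM = 11 h 54 min; less 30 min break → 11 h 24 min
Wed: 6:08 AM–3:58 PM = 9 h 50 min; less 30 min break → 9 h 20 min
Thu: 7:53 AM–5:36 PM = 9 h 43 min; less 30 min break → 9 h 13 min
Fri: 6:07 AM–5:49 PM = 11 h 42 min; less 30 min break → 11 h 12 min
Total worked: 52 h 20 min = 52.33 h.
Threshold 40 h → overtime 12 h 20 min, regular 40 h 0 min.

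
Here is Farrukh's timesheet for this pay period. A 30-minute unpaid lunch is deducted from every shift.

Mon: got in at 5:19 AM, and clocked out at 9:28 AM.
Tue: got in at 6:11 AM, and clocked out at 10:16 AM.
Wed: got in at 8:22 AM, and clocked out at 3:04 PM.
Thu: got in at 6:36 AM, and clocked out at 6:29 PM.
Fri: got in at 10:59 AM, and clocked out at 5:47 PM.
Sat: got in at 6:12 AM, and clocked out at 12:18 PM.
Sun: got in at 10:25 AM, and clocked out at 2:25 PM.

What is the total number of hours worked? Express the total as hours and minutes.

Mon: 5:19 AM–9:28 AM = 4 h 9 min; less 30 min break → 3 h 39 min
Tue: 6:11 AM–10:16 AM = 4 h 5 min; less 30 min break → 3 h 35 min
Wed: 8:22 AM–3:04 PM = 6 h 42 min; less 30 min break → 6 h 12 min
Thu: 6:36 AM–6:29 PM = 11 h 53 min; less 30 min break → 11 h 23 min
Fri: 10:59 AM–5:47 PM = 6 h 48 min; less 30 min break → 6 h 18 min
Sat: 6:12 AM–12:18 PM = 6 h 6 min; less 30 min break → 5 h 36 min
Sun: 10:25 AM–2:25 PM = 4 h 0 min; less 30 min break → 3 h 30 min
Total: 3 h 39 min + 3 h 35 min + 6 h 12 min + 11 h 23 min + 6 h 18 min + 5 h 36 min + 3 h 30 min = 40 h 13 min.

40 h 13 min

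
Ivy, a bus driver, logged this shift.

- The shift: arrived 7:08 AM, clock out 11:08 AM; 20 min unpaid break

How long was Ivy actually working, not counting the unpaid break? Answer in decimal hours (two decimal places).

The shift: 7:08 AM–11:08 AM = 4 h 0 min; less 20 min break → 3 h 40 min

3.67 hours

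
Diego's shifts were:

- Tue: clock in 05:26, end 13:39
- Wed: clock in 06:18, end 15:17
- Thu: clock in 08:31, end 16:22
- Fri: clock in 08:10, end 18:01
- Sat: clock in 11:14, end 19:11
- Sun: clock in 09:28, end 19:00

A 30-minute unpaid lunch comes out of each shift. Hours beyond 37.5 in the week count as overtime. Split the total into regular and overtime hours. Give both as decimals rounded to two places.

Regular 37.50 hours, overtime 11.88 hours

Tue: 05:26–13:39 = 8 h 13 min; less 30 min break → 7 h 43 min
Wed: 06:18–15:17 = 8 h 59 min; less 30 min break → 8 h 29 min
Thu: 08:31–16:22 = 7 h 51 min; less 30 min break → 7 h 21 min
Fri: 08:10–18:01 = 9 h 51 min; less 30 min break → 9 h 21 min
Sat: 11:14–19:11 = 7 h 57 min; less 30 min break → 7 h 27 min
Sun: 09:28–19:00 = 9 h 32 min; less 30 min break → 9 h 2 min
Total worked: 49 h 23 min = 49.38 h.
Threshold 37.5 h → overtime 11 h 53 min, regular 37 h 30 min.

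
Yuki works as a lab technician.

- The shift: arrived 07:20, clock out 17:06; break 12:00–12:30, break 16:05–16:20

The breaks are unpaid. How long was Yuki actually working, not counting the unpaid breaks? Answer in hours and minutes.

The shift: 07:20–17:06 = 9 h 46 min; less 45 min break → 9 h 1 min

9 h 1 min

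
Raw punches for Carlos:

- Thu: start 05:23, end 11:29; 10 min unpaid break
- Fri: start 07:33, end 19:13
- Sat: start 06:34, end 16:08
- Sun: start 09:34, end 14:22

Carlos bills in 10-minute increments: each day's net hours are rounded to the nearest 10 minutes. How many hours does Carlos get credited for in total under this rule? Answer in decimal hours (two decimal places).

Thu: 05:23–11:29 = 6 h 6 min − 10 min = 5 h 56 min → rounds to 6 h 0 min
Fri: 07:33–19:13 = 11 h 40 min → rounds to 11 h 40 min
Sat: 06:34–16:08 = 9 h 34 min → rounds to 9 h 30 min
Sun: 09:34–14:22 = 4 h 48 min → rounds to 4 h 50 min
Total credited: 32 h 0 min.

32.00 hours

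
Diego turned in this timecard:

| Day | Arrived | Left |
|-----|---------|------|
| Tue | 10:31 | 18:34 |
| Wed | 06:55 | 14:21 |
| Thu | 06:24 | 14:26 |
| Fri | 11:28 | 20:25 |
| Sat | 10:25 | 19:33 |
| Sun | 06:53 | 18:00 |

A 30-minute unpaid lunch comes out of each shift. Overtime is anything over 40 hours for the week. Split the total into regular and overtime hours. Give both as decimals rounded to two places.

Regular 40.00 hours, overtime 9.72 hours

Tue: 10:31–18:34 = 8 h 3 min; less 30 min break → 7 h 33 min
Wed: 06:55–14:21 = 7 h 26 min; less 30 min break → 6 h 56 min
Thu: 06:24–14:26 = 8 h 2 min; less 30 min break → 7 h 32 min
Fri: 11:28–20:25 = 8 h 57 min; less 30 min break → 8 h 27 min
Sat: 10:25–19:33 = 9 h 8 min; less 30 min break → 8 h 38 min
Sun: 06:53–18:00 = 11 h 7 min; less 30 min break → 10 h 37 min
Total worked: 49 h 43 min = 49.72 h.
Threshold 40 h → overtime 9 h 43 min, regular 40 h 0 min.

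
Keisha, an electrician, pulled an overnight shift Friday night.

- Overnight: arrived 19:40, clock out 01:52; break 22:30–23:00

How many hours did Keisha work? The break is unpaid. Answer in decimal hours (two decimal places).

5.70 hours

Overnight: 19:40 → midnight = 4 h 20 min; midnight → 01:52 = 1 h 52 min; span 6 h 12 min; less 30 min break → 5 h 42 min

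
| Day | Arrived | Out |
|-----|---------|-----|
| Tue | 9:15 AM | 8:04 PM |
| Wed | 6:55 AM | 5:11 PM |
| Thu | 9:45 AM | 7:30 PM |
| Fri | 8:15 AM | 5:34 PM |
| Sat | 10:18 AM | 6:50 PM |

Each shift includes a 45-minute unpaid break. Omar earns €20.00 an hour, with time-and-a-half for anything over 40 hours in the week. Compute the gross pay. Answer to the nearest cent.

€948.00

Tue: 9:15 AM–8:04 PM = 10 h 49 min; less 45 min break → 10 h 4 min
Wed: 6:55 AM–5:11 PM = 10 h 16 min; less 45 min break → 9 h 31 min
Thu: 9:45 AM–7:30 PM = 9 h 45 min; less 45 min break → 9 h 0 min
Fri: 8:15 AM–5:34 PM = 9 h 19 min; less 45 min break → 8 h 34 min
Sat: 10:18 AM–6:50 PM = 8 h 32 min; less 45 min break → 7 h 47 min
Total worked: 44 h 56 min = 2696 min.
Regular 40 h 0 min = 2400 min at €20.00/h; overtime 4 h 56 min = 296 min at €30.00/h.
Pay = (2400 × €20.00 + 296 × €30.00) ÷ 60 = €948.00.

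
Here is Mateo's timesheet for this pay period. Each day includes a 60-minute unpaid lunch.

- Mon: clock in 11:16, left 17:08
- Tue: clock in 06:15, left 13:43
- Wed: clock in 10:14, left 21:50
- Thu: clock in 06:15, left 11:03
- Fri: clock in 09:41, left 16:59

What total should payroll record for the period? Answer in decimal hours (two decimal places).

32.03 hours

Mon: 11:16–17:08 = 5 h 52 min; less 60 min break → 4 h 52 min
Tue: 06:15–13:43 = 7 h 28 min; less 60 min break → 6 h 28 min
Wed: 10:14–21:50 = 11 h 36 min; less 60 min break → 10 h 36 min
Thu: 06:15–11:03 = 4 h 48 min; less 60 min break → 3 h 48 min
Fri: 09:41–16:59 = 7 h 18 min; less 60 min break → 6 h 18 min
Total: 4 h 52 min + 6 h 28 min + 10 h 36 min + 3 h 48 min + 6 h 18 min = 32 h 2 min.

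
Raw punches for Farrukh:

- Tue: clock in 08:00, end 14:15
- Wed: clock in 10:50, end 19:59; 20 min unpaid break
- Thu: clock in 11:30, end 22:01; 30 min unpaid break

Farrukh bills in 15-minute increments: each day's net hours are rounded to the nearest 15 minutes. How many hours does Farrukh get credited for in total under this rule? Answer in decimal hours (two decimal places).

Tue: 08:00–14:15 = 6 h 15 min → rounds to 6 h 15 min
Wed: 10:50–19:59 = 9 h 9 min − 20 min = 8 h 49 min → rounds to 8 h 45 min
Thu: 11:30–22:01 = 10 h 31 min − 30 min = 10 h 1 min → rounds to 10 h 0 min
Total credited: 25 h 0 min.

25.00 hours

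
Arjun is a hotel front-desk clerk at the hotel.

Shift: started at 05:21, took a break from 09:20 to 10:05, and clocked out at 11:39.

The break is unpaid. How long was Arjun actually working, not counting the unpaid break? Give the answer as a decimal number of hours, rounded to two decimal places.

5.55 hours

Shift: 05:21–11:39 = 6 h 18 min; less 45 min break → 5 h 33 min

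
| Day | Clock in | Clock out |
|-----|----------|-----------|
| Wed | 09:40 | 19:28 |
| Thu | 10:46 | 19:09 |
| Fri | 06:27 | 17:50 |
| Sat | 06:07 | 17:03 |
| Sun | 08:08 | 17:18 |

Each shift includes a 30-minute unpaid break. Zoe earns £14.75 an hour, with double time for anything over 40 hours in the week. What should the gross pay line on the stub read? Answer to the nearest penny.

£801.42

Wed: 09:40–19:28 = 9 h 48 min; less 30 min break → 9 h 18 min
Thu: 10:46–19:09 = 8 h 23 min; less 30 min break → 7 h 53 min
Fri: 06:27–17:50 = 11 h 23 min; less 30 min break → 10 h 53 min
Sat: 06:07–17:03 = 10 h 56 min; less 30 min break → 10 h 26 min
Sun: 08:08–17:18 = 9 h 10 min; less 30 min break → 8 h 40 min
Total worked: 47 h 10 min = 2830 min.
Regular 40 h 0 min = 2400 min at £14.75/h; overtime 7 h 10 min = 430 min at £29.50/h.
Pay = (2400 × £14.75 + 430 × £29.50) ÷ 60 = £801.42.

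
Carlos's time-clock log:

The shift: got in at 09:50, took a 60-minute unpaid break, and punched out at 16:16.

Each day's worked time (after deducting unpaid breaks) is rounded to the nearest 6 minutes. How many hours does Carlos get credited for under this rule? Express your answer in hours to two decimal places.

5.40 hours

The shift: 09:50–16:16 = 6 h 26 min − 60 min = 5 h 26 min → rounds to 5 h 24 min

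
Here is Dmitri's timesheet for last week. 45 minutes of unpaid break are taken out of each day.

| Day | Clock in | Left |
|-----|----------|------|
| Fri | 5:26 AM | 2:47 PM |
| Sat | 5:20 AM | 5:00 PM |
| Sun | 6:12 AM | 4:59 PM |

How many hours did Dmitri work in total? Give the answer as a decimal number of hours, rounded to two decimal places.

Fri: 5:26 AM–2:47 PM = 9 h 21 min; less 45 min break → 8 h 36 min
Sat: 5:20 AM–5:00 PM = 11 h 40 min; less 45 min break → 10 h 55 min
Sun: 6:12 AM–4:59 PM = 10 h 47 min; less 45 min break → 10 h 2 min
Total: 8 h 36 min + 10 h 55 min + 10 h 2 min = 29 h 33 min.

29.55 hours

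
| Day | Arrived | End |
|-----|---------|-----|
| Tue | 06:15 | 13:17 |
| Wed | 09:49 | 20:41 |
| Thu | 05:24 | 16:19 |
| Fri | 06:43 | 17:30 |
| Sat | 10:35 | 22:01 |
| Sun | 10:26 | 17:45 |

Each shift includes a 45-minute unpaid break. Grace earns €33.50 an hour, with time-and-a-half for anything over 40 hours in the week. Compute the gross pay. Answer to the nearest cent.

Tue: 06:15–13:17 = 7 h 2 min; less 45 min break → 6 h 17 min
Wed: 09:49–20:41 = 10 h 52 min; less 45 min break → 10 h 7 min
Thu: 05:24–16:19 = 10 h 55 min; less 45 min break → 10 h 10 min
Fri: 06:43–17:30 = 10 h 47 min; less 45 min break → 10 h 2 min
Sat: 10:35–22:01 = 11 h 26 min; less 45 min break → 10 h 41 min
Sun: 10:26–17:45 = 7 h 19 min; less 45 min break → 6 h 34 min
Total worked: 53 h 51 min = 3231 min.
Regular 40 h 0 min = 2400 min at €33.50/h; overtime 13 h 51 min = 831 min at €50.25/h.
Pay = (2400 × €33.50 + 831 × €50.25) ÷ 60 = €2035.96.

€2035.96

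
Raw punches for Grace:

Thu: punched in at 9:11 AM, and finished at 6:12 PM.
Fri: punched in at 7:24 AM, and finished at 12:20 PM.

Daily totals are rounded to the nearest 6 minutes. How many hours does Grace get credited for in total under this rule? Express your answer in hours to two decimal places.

Thu: 9:11 AM–6:12 PM = 9 h 1 min → rounds to 9 h 0 min
Fri: 7:24 AM–12:20 PM = 4 h 56 min → rounds to 4 h 54 min
Total credited: 13 h 54 min.

13.90 hours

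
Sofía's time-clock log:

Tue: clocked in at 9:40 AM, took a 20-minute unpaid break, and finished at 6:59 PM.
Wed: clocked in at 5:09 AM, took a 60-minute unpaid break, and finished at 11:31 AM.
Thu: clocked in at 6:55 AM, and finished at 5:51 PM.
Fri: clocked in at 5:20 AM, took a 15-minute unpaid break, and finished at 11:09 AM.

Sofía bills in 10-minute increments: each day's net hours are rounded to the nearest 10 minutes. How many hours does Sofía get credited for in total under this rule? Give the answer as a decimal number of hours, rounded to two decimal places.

30.83 hours

Tue: 9:40 AM–6:59 PM = 9 h 19 min − 20 min = 8 h 59 min → rounds to 9 h 0 min
Wed: 5:09 AM–11:31 AM = 6 h 22 min − 60 min = 5 h 22 min → rounds to 5 h 20 min
Thu: 6:55 AM–5:51 PM = 10 h 56 min → rounds to 11 h 0 min
Fri: 5:20 AM–11:09 AM = 5 h 49 min − 15 min = 5 h 34 min → rounds to 5 h 30 min
Total credited: 30 h 50 min.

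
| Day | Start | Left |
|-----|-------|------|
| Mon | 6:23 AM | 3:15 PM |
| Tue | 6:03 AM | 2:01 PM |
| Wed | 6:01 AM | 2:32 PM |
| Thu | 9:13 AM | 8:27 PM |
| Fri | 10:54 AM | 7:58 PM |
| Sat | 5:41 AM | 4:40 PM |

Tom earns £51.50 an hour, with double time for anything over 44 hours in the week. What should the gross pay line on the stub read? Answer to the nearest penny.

Mon: 6:23 AM–3:15 PM = 8 h 52 min
Tue: 6:03 AM–2:01 PM = 7 h 58 min
Wed: 6:01 AM–2:32 PM = 8 h 31 min
Thu: 9:13 AM–8:27 PM = 11 h 14 min
Fri: 10:54 AM–7:58 PM = 9 h 4 min
Sat: 5:41 AM–4:40 PM = 10 h 59 min
Total worked: 56 h 38 min = 3398 min.
Regular 44 h 0 min = 2640 min at £51.50/h; overtime 12 h 38 min = 758 min at £103.00/h.
Pay = (2640 × £51.50 + 758 × £103.00) ÷ 60 = £3567.23.

£3567.23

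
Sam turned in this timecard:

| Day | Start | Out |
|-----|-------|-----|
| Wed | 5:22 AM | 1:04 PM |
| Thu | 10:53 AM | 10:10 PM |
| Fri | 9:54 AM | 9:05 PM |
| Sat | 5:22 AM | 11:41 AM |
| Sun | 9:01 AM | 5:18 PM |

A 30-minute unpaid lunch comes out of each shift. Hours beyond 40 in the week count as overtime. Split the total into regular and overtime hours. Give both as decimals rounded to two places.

Regular 40.00 hours, overtime 2.27 hours

Wed: 5:22 AM–1:04 PM = 7 h 42 min; less 30 min break → 7 h 12 min
Thu: 10:53 AM–10:10 PM = 11 h 17 min; less 30 min break → 10 h 47 min
Fri: 9:54 AM–9:05 PM = 11 h 11 min; less 30 min break → 10 h 41 min
Sat: 5:22 AM–11:41 AM = 6 h 19 min; less 30 min break → 5 h 49 min
Sun: 9:01 AM–5:18 PM = 8 h 17 min; less 30 min break → 7 h 47 min
Total worked: 42 h 16 min = 42.27 h.
Threshold 40 h → overtime 2 h 16 min, regular 40 h 0 min.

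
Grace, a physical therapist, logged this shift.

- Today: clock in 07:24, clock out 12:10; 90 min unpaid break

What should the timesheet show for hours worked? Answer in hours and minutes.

3 h 16 min

Today: 07:24–12:10 = 4 h 46 min; less 90 min break → 3 h 16 min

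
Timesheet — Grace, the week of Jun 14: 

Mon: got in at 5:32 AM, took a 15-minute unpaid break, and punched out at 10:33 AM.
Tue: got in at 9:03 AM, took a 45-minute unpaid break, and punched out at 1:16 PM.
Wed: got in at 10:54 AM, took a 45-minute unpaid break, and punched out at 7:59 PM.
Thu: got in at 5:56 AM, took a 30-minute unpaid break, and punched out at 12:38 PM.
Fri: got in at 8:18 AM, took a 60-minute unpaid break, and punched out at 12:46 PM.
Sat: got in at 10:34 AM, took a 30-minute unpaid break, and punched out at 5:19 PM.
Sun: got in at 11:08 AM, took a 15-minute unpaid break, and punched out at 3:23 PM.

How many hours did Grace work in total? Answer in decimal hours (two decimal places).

36.48 hours

Mon: 5:32 AM–10:33 AM = 5 h 1 min; less 15 min break → 4 h 46 min
Tue: 9:03 AM–1:16 PM = 4 h 13 min; less 45 min break → 3 h 28 min
Wed: 10:54 AM–7:59 PM = 9 h 5 min; less 45 min break → 8 h 20 min
Thu: 5:56 AM–12:38 PM = 6 h 42 min; less 30 min break → 6 h 12 min
Fri: 8:18 AM–12:46 PM = 4 h 28 min; less 60 min break → 3 h 28 min
Sat: 10:34 AM–5:19 PM = 6 h 45 min; less 30 min break → 6 h 15 min
Sun: 11:08 AM–3:23 PM = 4 h 15 min; less 15 min break → 4 h 0 min
Total: 4 h 46 min + 3 h 28 min + 8 h 20 min + 6 h 12 min + 3 h 28 min + 6 h 15 min + 4 h 0 min = 36 h 29 min.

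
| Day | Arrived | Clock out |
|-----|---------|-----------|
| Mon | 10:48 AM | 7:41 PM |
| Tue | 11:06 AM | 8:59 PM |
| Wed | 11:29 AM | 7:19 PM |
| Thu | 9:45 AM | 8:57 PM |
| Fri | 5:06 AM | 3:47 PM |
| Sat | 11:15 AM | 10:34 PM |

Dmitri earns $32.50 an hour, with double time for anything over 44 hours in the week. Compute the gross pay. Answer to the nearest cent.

Mon: 10:48 AM–7:41 PM = 8 h 53 min
Tue: 11:06 AM–8:59 PM = 9 h 53 min
Wed: 11:29 AM–7:19 PM = 7 h 50 min
Thu: 9:45 AM–8:57 PM = 11 h 12 min
Fri: 5:06 AM–3:47 PM = 10 h 41 min
Sat: 11:15 AM–10:34 PM = 11 h 19 min
Total worked: 59 h 48 min = 3588 min.
Regular 44 h 0 min = 2640 min at $32.50/h; overtime 15 h 48 min = 948 min at $65.00/h.
Pay = (2640 × $32.50 + 948 × $65.00) ÷ 60 = $2457.00.

$2457.00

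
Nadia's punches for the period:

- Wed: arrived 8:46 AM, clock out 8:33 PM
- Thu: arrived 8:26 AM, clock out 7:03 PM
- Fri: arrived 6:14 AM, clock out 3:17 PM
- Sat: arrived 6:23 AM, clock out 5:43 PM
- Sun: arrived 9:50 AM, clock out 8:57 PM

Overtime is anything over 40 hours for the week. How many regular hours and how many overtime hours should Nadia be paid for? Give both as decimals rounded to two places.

Regular 40.00 hours, overtime 13.90 hours

Wed: 8:46 AM–8:33 PM = 11 h 47 min
Thu: 8:26 AM–7:03 PM = 10 h 37 min
Fri: 6:14 AM–3:17 PM = 9 h 3 min
Sat: 6:23 AM–5:43 PM = 11 h 20 min
Sun: 9:50 AM–8:57 PM = 11 h 7 min
Total worked: 53 h 54 min = 53.90 h.
Threshold 40 h → overtime 13 h 54 min, regular 40 h 0 min.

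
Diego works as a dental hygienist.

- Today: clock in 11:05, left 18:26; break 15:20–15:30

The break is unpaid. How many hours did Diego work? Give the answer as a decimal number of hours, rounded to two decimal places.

7.18 hours

Today: 11:05–18:26 = 7 h 21 min; less 10 min break → 7 h 11 min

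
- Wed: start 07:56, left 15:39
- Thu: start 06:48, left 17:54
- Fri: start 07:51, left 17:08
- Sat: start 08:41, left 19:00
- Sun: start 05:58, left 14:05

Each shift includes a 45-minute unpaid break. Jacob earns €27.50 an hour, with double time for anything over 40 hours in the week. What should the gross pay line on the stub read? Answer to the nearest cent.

€1253.08

Wed: 07:56–15:39 = 7 h 43 min; less 45 min break → 6 h 58 min
Thu: 06:48–17:54 = 11 h 6 min; less 45 min break → 10 h 21 min
Fri: 07:51–17:08 = 9 h 17 min; less 45 min break → 8 h 32 min
Sat: 08:41–19:00 = 10 h 19 min; less 45 min break → 9 h 34 min
Sun: 05:58–14:05 = 8 h 7 min; less 45 min break → 7 h 22 min
Total worked: 42 h 47 min = 2567 min.
Regular 40 h 0 min = 2400 min at €27.50/h; overtime 2 h 47 min = 167 min at €55.00/h.
Pay = (2400 × €27.50 + 167 × €55.00) ÷ 60 = €1253.08.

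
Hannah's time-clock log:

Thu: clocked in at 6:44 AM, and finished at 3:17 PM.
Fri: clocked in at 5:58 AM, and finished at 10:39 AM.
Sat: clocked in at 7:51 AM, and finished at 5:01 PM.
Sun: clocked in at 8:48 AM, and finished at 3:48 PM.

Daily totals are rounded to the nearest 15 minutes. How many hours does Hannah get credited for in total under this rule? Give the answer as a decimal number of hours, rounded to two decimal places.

Thu: 6:44 AM–3:17 PM = 8 h 33 min → rounds to 8 h 30 min
Fri: 5:58 AM–10:39 AM = 4 h 41 min → rounds to 4 h 45 min
Sat: 7:51 AM–5:01 PM = 9 h 10 min → rounds to 9 h 15 min
Sun: 8:48 AM–3:48 PM = 7 h 0 min → rounds to 7 h 0 min
Total credited: 29 h 30 min.

29.50 hours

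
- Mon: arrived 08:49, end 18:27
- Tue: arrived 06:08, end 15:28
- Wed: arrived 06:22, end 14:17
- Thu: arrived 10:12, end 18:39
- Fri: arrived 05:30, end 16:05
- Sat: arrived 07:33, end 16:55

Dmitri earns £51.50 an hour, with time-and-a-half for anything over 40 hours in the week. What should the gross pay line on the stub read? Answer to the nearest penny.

Mon: 08:49–18:27 = 9 h 38 min
Tue: 06:08–15:28 = 9 h 20 min
Wed: 06:22–14:17 = 7 h 55 min
Thu: 10:12–18:39 = 8 h 27 min
Fri: 05:30–16:05 = 10 h 35 min
Sat: 07:33–16:55 = 9 h 22 min
Total worked: 55 h 17 min = 3317 min.
Regular 40 h 0 min = 2400 min at £51.50/h; overtime 15 h 17 min = 917 min at £77.25/h.
Pay = (2400 × £51.50 + 917 × £77.25) ÷ 60 = £3240.64.

£3240.64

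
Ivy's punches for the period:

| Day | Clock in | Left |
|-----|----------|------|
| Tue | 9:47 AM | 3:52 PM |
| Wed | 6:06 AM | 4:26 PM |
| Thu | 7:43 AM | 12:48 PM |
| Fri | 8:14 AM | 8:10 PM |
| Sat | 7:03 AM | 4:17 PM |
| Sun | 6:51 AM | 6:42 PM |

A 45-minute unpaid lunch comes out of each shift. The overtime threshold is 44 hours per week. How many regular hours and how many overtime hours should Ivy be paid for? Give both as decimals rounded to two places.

Regular 44.00 hours, overtime 6.02 hours

Tue: 9:47 AM–3:52 PM = 6 h 5 min; less 45 min break → 5 h 20 min
Wed: 6:06 AM–4:26 PM = 10 h 20 min; less 45 min break → 9 h 35 min
Thu: 7:43 AM–12:48 PM = 5 h 5 min; less 45 min break → 4 h 20 min
Fri: 8:14 AM–8:10 PM = 11 h 56 min; less 45 min break → 11 h 11 min
Sat: 7:03 AM–4:17 PM = 9 h 14 min; less 45 min break → 8 h 29 min
Sun: 6:51 AM–6:42 PM = 11 h 51 min; less 45 min break → 11 h 6 min
Total worked: 50 h 1 min = 50.02 h.
Threshold 44 h → overtime 6 h 1 min, regular 44 h 0 min.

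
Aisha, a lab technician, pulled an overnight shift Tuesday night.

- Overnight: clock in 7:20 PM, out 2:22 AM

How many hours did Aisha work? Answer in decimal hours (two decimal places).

7.03 hours

Overnight: 7:20 PM → midnight = 4 h 40 min; midnight → 2:22 AM = 2 h 22 min; span 7 h 2 min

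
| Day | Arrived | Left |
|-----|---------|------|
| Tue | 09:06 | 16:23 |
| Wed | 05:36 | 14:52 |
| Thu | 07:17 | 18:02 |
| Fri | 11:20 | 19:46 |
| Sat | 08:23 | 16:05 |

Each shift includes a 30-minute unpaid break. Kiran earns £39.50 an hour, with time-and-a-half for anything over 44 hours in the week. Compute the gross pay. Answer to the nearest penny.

Tue: 09:06–16:23 = 7 h 17 min; less 30 min break → 6 h 47 min
Wed: 05:36–14:52 = 9 h 16 min; less 30 min break → 8 h 46 min
Thu: 07:17–18:02 = 10 h 45 min; less 30 min break → 10 h 15 min
Fri: 11:20–19:46 = 8 h 26 min; less 30 min break → 7 h 56 min
Sat: 08:23–16:05 = 7 h 42 min; less 30 min break → 7 h 12 min
Total worked: 40 h 56 min = 2456 min.
Regular 40 h 56 min = 2456 min at £39.50/h; overtime 0 h 0 min = 0 min at £59.25/h.
Pay = (2456 × £39.50 + 0 × £59.25) ÷ 60 = £1616.87.

£1616.87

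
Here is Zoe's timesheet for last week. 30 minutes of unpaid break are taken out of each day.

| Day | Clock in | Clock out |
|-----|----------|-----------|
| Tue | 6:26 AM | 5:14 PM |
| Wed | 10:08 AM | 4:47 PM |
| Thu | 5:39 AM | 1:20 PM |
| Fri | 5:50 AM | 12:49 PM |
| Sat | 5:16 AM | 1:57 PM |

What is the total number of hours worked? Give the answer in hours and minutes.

38 h 18 min

Tue: 6:26 AM–5:14 PM = 10 h 48 min; less 30 min break → 10 h 18 min
Wed: 10:08 AM–4:47 PM = 6 h 39 min; less 30 min break → 6 h 9 min
Thu: 5:39 AM–1:20 PM = 7 h 41 min; less 30 min break → 7 h 11 min
Fri: 5:50 AM–12:49 PM = 6 h 59 min; less 30 min break → 6 h 29 min
Sat: 5:16 AM–1:57 PM = 8 h 41 min; less 30 min break → 8 h 11 min
Total: 10 h 18 min + 6 h 9 min + 7 h 11 min + 6 h 29 min + 8 h 11 min = 38 h 18 min.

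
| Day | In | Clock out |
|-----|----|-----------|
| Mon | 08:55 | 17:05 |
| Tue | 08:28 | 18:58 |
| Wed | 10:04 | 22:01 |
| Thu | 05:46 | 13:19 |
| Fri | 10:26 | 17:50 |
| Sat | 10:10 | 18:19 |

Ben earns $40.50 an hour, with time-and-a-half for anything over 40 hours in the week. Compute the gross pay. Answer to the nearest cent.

Mon: 08:55–17:05 = 8 h 10 min
Tue: 08:28–18:58 = 10 h 30 min
Wed: 10:04–22:01 = 11 h 57 min
Thu: 05:46–13:19 = 7 h 33 min
Fri: 10:26–17:50 = 7 h 24 min
Sat: 10:10–18:19 = 8 h 9 min
Total worked: 53 h 43 min = 3223 min.
Regular 40 h 0 min = 2400 min at $40.50/h; overtime 13 h 43 min = 823 min at $60.75/h.
Pay = (2400 × $40.50 + 823 × $60.75) ÷ 60 = $2453.29.

$2453.29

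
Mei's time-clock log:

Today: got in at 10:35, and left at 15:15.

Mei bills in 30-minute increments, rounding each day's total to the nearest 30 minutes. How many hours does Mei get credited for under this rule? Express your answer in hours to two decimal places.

Today: 10:35–15:15 = 4 h 40 min → rounds to 4 h 30 min

4.50 hours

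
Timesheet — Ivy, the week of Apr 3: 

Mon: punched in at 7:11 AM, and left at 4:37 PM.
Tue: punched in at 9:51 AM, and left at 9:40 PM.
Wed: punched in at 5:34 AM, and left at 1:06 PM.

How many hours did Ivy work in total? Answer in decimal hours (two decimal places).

Mon: 7:11 AM–4:37 PM = 9 h 26 min
Tue: 9:51 AM–9:40 PM = 11 h 49 min
Wed: 5:34 AM–1:06 PM = 7 h 32 min
Total: 9 h 26 min + 11 h 49 min + 7 h 32 min = 28 h 47 min.

28.78 hours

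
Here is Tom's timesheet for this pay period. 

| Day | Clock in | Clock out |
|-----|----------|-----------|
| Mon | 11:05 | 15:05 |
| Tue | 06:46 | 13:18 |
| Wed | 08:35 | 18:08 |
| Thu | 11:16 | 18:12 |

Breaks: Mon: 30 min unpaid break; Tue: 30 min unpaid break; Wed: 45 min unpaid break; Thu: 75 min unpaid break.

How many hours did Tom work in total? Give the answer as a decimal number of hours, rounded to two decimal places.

24.02 hours

Mon: 11:05–15:05 = 4 h 0 min; less 30 min break → 3 h 30 min
Tue: 06:46–13:18 = 6 h 32 min; less 30 min break → 6 h 2 min
Wed: 08:35–18:08 = 9 h 33 min; less 45 min break → 8 h 48 min
Thu: 11:16–18:12 = 6 h 56 min; less 75 min break → 5 h 41 min
Total: 3 h 30 min + 6 h 2 min + 8 h 48 min + 5 h 41 min = 24 h 1 min.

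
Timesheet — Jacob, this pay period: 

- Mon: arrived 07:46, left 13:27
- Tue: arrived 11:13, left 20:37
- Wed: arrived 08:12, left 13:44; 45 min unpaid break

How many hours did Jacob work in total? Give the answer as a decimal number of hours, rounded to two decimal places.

19.87 hours

Mon: 07:46–13:27 = 5 h 41 min
Tue: 11:13–20:37 = 9 h 24 min
Wed: 08:12–13:44 = 5 h 32 min; less 45 min break → 4 h 47 min
Total: 5 h 41 min + 9 h 24 min + 4 h 47 min = 19 h 52 min.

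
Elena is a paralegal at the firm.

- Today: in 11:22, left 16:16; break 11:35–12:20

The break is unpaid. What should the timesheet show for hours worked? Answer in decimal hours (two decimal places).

Today: 11:22–16:16 = 4 h 54 min; less 45 min break → 4 h 9 min

4.15 hours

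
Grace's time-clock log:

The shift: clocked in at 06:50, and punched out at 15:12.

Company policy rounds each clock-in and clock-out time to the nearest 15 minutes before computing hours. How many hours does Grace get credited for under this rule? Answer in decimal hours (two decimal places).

The shift: in 06:50→06:45, out 15:12→15:15; 8 h 30 min

8.50 hours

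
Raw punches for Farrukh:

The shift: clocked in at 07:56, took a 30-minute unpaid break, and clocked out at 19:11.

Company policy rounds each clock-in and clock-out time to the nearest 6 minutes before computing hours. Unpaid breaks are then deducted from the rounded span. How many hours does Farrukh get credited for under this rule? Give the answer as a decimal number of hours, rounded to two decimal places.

The shift: in 07:56→07:54, out 19:11→19:12; 11 h 18 min − 30 min = 10 h 48 min

10.80 hours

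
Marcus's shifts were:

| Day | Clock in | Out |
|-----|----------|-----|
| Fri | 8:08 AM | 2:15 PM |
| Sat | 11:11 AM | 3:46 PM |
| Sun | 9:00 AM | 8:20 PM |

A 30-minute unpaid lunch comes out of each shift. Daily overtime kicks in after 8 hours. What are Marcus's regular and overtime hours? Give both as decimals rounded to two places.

Regular 17.70 hours, overtime 2.83 hours

Fri: 8:08 AM–2:15 PM = 6 h 7 min; less 30 min break → 5 h 37 min
Sat: 11:11 AM–3:46 PM = 4 h 35 min; less 30 min break → 4 h 5 min
Sun: 9:00 AM–8:20 PM = 11 h 20 min; less 30 min break → 10 h 50 min
Fri reg 5 h 37 min / OT 0 h 0 min; Sat reg 4 h 5 min / OT 0 h 0 min; Sun reg 8 h 0 min / OT 2 h 50 min.
Totals: regular 17 h 42 min, overtime 2 h 50 min.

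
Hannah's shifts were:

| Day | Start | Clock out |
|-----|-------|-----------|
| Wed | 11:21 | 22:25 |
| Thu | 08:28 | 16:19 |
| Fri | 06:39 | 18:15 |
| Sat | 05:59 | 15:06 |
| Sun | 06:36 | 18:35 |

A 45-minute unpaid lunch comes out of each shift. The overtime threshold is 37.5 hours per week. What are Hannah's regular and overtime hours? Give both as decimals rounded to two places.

Regular 37.50 hours, overtime 10.37 hours

Wed: 11:21–22:25 = 11 h 4 min; less 45 min break → 10 h 19 min
Thu: 08:28–16:19 = 7 h 51 min; less 45 min break → 7 h 6 min
Fri: 06:39–18:15 = 11 h 36 min; less 45 min break → 10 h 51 min
Sat: 05:59–15:06 = 9 h 7 min; less 45 min break → 8 h 22 min
Sun: 06:36–18:35 = 11 h 59 min; less 45 min break → 11 h 14 min
Total worked: 47 h 52 min = 47.87 h.
Threshold 37.5 h → overtime 10 h 22 min, regular 37 h 30 min.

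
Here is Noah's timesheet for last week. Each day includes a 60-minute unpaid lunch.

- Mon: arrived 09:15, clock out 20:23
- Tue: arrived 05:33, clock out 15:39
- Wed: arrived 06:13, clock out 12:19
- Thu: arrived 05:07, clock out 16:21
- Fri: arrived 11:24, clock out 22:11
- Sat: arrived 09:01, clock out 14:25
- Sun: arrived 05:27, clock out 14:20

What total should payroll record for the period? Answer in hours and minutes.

56 h 38 min

Mon: 09:15–20:23 = 11 h 8 min; less 60 min break → 10 h 8 min
Tue: 05:33–15:39 = 10 h 6 min; less 60 min break → 9 h 6 min
Wed: 06:13–12:19 = 6 h 6 min; less 60 min break → 5 h 6 min
Thu: 05:07–16:21 = 11 h 14 min; less 60 min break → 10 h 14 min
Fri: 11:24–22:11 = 10 h 47 min; less 60 min break → 9 h 47 min
Sat: 09:01–14:25 = 5 h 24 min; less 60 min break → 4 h 24 min
Sun: 05:27–14:20 = 8 h 53 min; less 60 min break → 7 h 53 min
Total: 10 h 8 min + 9 h 6 min + 5 h 6 min + 10 h 14 min + 9 h 47 min + 4 h 24 min + 7 h 53 min = 56 h 38 min.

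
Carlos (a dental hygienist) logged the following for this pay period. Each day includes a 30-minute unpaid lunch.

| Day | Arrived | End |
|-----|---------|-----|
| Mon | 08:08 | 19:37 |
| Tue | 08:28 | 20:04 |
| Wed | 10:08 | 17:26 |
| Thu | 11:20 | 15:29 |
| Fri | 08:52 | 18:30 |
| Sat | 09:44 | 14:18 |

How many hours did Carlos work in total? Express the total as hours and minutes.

Mon: 08:08–19:37 = 11 h 29 min; less 30 min break → 10 h 59 min
Tue: 08:28–20:04 = 11 h 36 min; less 30 min break → 11 h 6 min
Wed: 10:08–17:26 = 7 h 18 min; less 30 min break → 6 h 48 min
Thu: 11:20–15:29 = 4 h 9 min; less 30 min break → 3 h 39 min
Fri: 08:52–18:30 = 9 h 38 min; less 30 min break → 9 h 8 min
Sat: 09:44–14:18 = 4 h 34 min; less 30 min break → 4 h 4 min
Total: 10 h 59 min + 11 h 6 min + 6 h 48 min + 3 h 39 min + 9 h 8 min + 4 h 4 min = 45 h 44 min.

45 h 44 min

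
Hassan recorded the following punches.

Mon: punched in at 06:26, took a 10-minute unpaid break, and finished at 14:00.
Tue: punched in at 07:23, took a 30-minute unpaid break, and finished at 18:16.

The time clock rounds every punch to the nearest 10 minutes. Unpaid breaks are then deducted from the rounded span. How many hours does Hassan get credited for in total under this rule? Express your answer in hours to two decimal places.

Mon: in 06:26→06:30, out 14:00→14:00; 7 h 30 min − 10 min = 7 h 20 min
Tue: in 07:23→07:20, out 18:16→18:20; 11 h 0 min − 30 min = 10 h 30 min
Total credited: 17 h 50 min.

17.83 hours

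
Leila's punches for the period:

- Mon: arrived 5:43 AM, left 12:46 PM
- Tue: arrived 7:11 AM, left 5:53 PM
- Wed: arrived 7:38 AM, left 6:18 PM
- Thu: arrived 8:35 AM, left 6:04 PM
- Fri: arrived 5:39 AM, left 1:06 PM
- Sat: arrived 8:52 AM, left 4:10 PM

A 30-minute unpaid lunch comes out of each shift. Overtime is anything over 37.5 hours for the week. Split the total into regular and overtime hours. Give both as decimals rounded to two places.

Mon: 5:43 AM–12:46 PM = 7 h 3 min; less 30 min break → 6 h 33 min
Tue: 7:11 AM–5:53 PM = 10 h 42 min; less 30 min break → 10 h 12 min
Wed: 7:38 AM–6:18 PM = 10 h 40 min; less 30 min break → 10 h 10 min
Thu: 8:35 AM–6:04 PM = 9 h 29 min; less 30 min break → 8 h 59 min
Fri: 5:39 AM–1:06 PM = 7 h 27 min; less 30 min break → 6 h 57 min
Sat: 8:52 AM–4:10 PM = 7 h 18 min; less 30 min break → 6 h 48 min
Total worked: 49 h 39 min = 49.65 h.
Threshold 37.5 h → overtime 12 h 9 min, regular 37 h 30 min.

Regular 37.50 hours, overtime 12.15 hours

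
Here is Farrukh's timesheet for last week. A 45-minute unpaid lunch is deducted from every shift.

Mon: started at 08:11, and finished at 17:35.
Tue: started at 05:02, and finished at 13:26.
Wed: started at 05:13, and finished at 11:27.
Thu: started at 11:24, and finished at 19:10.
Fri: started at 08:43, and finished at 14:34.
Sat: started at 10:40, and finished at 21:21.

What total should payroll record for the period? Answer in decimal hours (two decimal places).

Mon: 08:11–17:35 = 9 h 24 min; less 45 min break → 8 h 39 min
Tue: 05:02–13:26 = 8 h 24 min; less 45 min break → 7 h 39 min
Wed: 05:13–11:27 = 6 h 14 min; less 45 min break → 5 h 29 min
Thu: 11:24–19:10 = 7 h 46 min; less 45 min break → 7 h 1 min
Fri: 08:43–14:34 = 5 h 51 min; less 45 min break → 5 h 6 min
Sat: 10:40–21:21 = 10 h 41 min; less 45 min break → 9 h 56 min
Total: 8 h 39 min + 7 h 39 min + 5 h 29 min + 7 h 1 min + 5 h 6 min + 9 h 56 min = 43 h 50 min.

43.83 hours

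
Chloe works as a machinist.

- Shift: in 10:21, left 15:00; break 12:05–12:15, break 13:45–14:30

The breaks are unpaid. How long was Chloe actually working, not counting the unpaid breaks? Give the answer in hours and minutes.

Shift: 10:21–15:00 = 4 h 39 min; less 55 min break → 3 h 44 min

3 h 44 min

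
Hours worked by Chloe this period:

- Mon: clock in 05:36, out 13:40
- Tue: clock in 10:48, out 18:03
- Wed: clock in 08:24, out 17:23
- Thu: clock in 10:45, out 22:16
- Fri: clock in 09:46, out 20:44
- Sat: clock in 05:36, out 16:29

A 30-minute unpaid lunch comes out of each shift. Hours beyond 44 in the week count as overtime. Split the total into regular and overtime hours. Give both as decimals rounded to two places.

Regular 44.00 hours, overtime 10.67 hours

Mon: 05:36–13:40 = 8 h 4 min; less 30 min break → 7 h 34 min
Tue: 10:48–18:03 = 7 h 15 min; less 30 min break → 6 h 45 min
Wed: 08:24–17:23 = 8 h 59 min; less 30 min break → 8 h 29 min
Thu: 10:45–22:16 = 11 h 31 min; less 30 min break → 11 h 1 min
Fri: 09:46–20:44 = 10 h 58 min; less 30 min break → 10 h 28 min
Sat: 05:36–16:29 = 10 h 53 min; less 30 min break → 10 h 23 min
Total worked: 54 h 40 min = 54.67 h.
Threshold 44 h → overtime 10 h 40 min, regular 44 h 0 min.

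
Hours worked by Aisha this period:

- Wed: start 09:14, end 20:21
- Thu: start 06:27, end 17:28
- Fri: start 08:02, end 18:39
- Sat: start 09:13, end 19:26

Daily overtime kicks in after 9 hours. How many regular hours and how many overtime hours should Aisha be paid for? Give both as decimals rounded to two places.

Wed: 09:14–20:21 = 11 h 7 min
Thu: 06:27–17:28 = 11 h 1 min
Fri: 08:02–18:39 = 10 h 37 min
Sat: 09:13–19:26 = 10 h 13 min
Wed reg 9 h 0 min / OT 2 h 7 min; Thu reg 9 h 0 min / OT 2 h 1 min; Fri reg 9 h 0 min / OT 1 h 37 min; Sat reg 9 h 0 min / OT 1 h 13 min.
Totals: regular 36 h 0 min, overtime 6 h 58 min.

Regular 36.00 hours, overtime 6.97 hours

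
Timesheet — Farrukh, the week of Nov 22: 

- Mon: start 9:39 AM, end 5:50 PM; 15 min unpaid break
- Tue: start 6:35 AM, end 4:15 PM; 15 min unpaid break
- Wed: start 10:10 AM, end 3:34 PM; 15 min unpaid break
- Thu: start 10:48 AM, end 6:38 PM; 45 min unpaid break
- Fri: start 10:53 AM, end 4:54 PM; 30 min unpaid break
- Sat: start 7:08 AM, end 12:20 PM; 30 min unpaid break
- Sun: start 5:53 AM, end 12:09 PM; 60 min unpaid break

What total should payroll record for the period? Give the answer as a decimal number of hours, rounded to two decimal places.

Mon: 9:39 AM–5:50 PM = 8 h 11 min; less 15 min break → 7 h 56 min
Tue: 6:35 AM–4:15 PM = 9 h 40 min; less 15 min break → 9 h 25 min
Wed: 10:10 AM–3:34 PM = 5 h 24 min; less 15 min break → 5 h 9 min
Thu: 10:48 AM–6:38 PM = 7 h 50 min; less 45 min break → 7 h 5 min
Fri: 10:53 AM–4:54 PM = 6 h 1 min; less 30 min break → 5 h 31 min
Sat: 7:08 AM–12:20 PM = 5 h 12 min; less 30 min break → 4 h 42 min
Sun: 5:53 AM–12:09 PM = 6 h 16 min; less 60 min break → 5 h 16 min
Total: 7 h 56 min + 9 h 25 min + 5 h 9 min + 7 h 5 min + 5 h 31 min + 4 h 42 min + 5 h 16 min = 45 h 4 min.

45.07 hours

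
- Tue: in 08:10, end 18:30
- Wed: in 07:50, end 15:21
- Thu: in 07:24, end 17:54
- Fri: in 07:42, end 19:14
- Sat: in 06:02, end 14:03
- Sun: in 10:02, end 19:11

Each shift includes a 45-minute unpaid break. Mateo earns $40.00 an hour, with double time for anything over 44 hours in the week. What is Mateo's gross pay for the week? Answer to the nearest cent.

Tue: 08:10–18:30 = 10 h 20 min; less 45 min break → 9 h 35 min
Wed: 07:50–15:21 = 7 h 31 min; less 45 min break → 6 h 46 min
Thu: 07:24–17:54 = 10 h 30 min; less 45 min break → 9 h 45 min
Fri: 07:42–19:14 = 11 h 32 min; less 45 min break → 10 h 47 min
Sat: 06:02–14:03 = 8 h 1 min; less 45 min break → 7 h 16 min
Sun: 10:02–19:11 = 9 h 9 min; less 45 min break → 8 h 24 min
Total worked: 52 h 33 min = 3153 min.
Regular 44 h 0 min = 2640 min at $40.00/h; overtime 8 h 33 min = 513 min at $80.00/h.
Pay = (2640 × $40.00 + 513 × $80.00) ÷ 60 = $2444.00.

$2444.00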